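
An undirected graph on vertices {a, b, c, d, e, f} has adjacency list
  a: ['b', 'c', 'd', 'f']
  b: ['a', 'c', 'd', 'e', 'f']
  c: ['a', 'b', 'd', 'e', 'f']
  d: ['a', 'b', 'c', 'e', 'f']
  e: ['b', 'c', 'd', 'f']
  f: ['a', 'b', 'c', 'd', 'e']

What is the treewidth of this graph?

A width-4 tree decomposition is:
Bags: B1 = {a, b, c, d, f}  B2 = {b, c, d, e, f}
Tree: B1–B2
Each bag holds 5 vertices, so the decomposition has width 4, which upper-bounds the treewidth. Conversely, {b, c, d, e, f} is a clique of size 5, and the vertices of any clique must share a bag in every tree decomposition; so some bag has ≥ 5 vertices and tw(G) ≥ 4. Hence tw(G) = 4 exactly.

4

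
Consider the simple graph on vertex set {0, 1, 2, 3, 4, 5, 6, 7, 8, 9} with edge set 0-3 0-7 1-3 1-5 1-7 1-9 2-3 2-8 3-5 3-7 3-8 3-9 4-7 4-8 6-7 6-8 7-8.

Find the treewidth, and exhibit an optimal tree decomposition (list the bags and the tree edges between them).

Treewidth 2.
One such decomposition:
Bags: B1 = {1, 3, 7}  B2 = {3, 7, 8}  B3 = {0, 3, 7}  B4 = {6, 7, 8}  B5 = {4, 7, 8}  B6 = {1, 3, 9}  B7 = {2, 3, 8}  B8 = {1, 3, 5}
Tree: B1–B2, B1–B3, B2–B4, B4–B5, B1–B6, B2–B7, B1–B8

Each bag holds 3 vertices, so the decomposition has width 2, which upper-bounds the treewidth. Conversely, {0, 3, 7} is a clique of size 3, and the vertices of any clique must share a bag in every tree decomposition; so some bag has ≥ 3 vertices and tw(G) ≥ 2. Combining the bounds, tw(G) = 2.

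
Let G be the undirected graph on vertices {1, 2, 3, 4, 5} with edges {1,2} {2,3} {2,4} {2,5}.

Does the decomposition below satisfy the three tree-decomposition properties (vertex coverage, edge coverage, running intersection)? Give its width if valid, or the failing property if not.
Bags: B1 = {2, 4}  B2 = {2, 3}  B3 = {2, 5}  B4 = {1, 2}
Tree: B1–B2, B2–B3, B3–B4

Checking the three conditions: (i) the bags cover all of {1, 2, 3, 4, 5}; (ii) for each edge, some bag contains both endpoints; (iii) the bags containing any fixed vertex form a subtree. All hold, so the decomposition is valid with width 2 − 1 = 1.

Yes; width 1.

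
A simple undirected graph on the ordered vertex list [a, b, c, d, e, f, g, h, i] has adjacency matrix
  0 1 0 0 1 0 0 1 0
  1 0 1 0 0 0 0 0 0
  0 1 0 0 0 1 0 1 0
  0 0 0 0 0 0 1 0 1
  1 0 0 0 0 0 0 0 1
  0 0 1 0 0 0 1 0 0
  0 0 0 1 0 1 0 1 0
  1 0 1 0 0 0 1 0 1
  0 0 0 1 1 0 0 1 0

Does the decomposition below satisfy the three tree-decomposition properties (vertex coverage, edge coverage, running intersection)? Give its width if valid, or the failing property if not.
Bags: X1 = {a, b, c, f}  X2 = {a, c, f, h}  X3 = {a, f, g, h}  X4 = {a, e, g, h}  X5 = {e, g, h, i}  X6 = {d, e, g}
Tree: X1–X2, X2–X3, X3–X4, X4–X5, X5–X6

No — edge (i,d) lies in no bag.

A tree decomposition must satisfy three properties: every vertex lies in some bag; for every edge, both endpoints lie together in some bag; and for every vertex, the bags containing it form a connected subtree. Here edge (i,d) lies in no bag, so the decomposition is invalid.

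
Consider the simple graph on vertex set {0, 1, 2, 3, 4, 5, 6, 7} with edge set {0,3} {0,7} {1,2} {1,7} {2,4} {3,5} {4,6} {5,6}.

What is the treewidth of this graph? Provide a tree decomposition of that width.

The largest bag has 3 vertices, giving width 2; this decomposition certifies tw(G) ≤ 2. For the lower bound, G contains the cycle 2–4–6–5–3–0–7–1–2, so G is not a forest; only forests have treewidth ≤ 1, hence tw(G) ≥ 2. Combining the bounds, tw(G) = 2.

Treewidth 2.
Bags: B1 = {2, 4, 6}  B2 = {2, 5, 6}  B3 = {2, 3, 5}  B4 = {0, 2, 3}  B5 = {0, 2, 7}  B6 = {1, 2, 7}
Tree: B1–B2, B2–B3, B3–B4, B4–B5, B5–B6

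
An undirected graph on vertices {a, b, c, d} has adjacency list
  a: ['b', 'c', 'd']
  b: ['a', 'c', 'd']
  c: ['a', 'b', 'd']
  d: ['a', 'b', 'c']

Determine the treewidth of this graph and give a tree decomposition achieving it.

Treewidth 3.
Bags: B1 = {a, b, c, d}
Tree: (single bag)

A single bag containing all 4 vertices is trivially a valid decomposition of width 3. On the other hand G contains the 4-clique {a, b, c, d}. A clique must lie in a single bag of any decomposition, so no decomposition can have width below 3. Combining the bounds, tw(G) = 3.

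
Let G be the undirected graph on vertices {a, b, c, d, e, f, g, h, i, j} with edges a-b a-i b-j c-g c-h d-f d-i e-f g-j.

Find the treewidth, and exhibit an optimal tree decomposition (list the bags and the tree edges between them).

Treewidth 1.
Bags: B1 = {c, h}  B2 = {c, g}  B3 = {g, j}  B4 = {b, j}  B5 = {a, b}  B6 = {a, i}  B7 = {d, i}  B8 = {d, f}  B9 = {e, f}
Tree: B1–B2, B2–B3, B3–B4, B4–B5, B5–B6, B6–B7, B7–B8, B8–B9

Every bag has size at most 2, so the width is 2 − 1 = 1 and tw(G) ≤ 1. Since G has at least one edge (e.g. h–c), it is not an edgeless graph, so tw(G) ≥ 1. Hence tw(G) = 1 exactly.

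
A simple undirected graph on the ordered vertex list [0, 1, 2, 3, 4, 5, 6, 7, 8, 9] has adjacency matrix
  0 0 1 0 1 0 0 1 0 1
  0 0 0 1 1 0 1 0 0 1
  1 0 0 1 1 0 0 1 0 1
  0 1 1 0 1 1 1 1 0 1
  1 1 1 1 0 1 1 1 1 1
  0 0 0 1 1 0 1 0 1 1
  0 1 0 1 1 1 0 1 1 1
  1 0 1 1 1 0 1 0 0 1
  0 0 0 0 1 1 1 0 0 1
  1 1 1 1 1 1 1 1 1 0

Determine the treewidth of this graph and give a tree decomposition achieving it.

Treewidth 4.
One optimal decomposition is:
Bags: B1 = {3, 4, 6, 7, 9}  B2 = {2, 3, 4, 7, 9}  B3 = {0, 2, 4, 7, 9}  B4 = {3, 4, 5, 6, 9}  B5 = {1, 3, 4, 6, 9}  B6 = {4, 5, 6, 8, 9}
Tree: B1–B2, B2–B3, B1–B4, B4–B5, B4–B6

The largest bag has 5 vertices, giving width 4; this decomposition certifies tw(G) ≤ 4. Conversely, {0, 2, 4, 7, 9} is a clique of size 5, and the vertices of any clique must share a bag in every tree decomposition; so some bag has ≥ 5 vertices and tw(G) ≥ 4. Therefore the treewidth is 4.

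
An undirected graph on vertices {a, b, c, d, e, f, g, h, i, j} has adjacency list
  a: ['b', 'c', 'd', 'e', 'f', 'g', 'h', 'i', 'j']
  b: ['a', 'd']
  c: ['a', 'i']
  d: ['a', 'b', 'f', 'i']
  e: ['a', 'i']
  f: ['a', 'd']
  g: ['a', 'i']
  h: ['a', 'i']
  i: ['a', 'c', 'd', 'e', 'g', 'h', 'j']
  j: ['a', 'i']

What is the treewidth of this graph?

2

A width-2 tree decomposition is:
Bags: B1 = {a, g, i}  B2 = {a, d, i}  B3 = {a, c, i}  B4 = {a, d, f}  B5 = {a, h, i}  B6 = {a, i, j}  B7 = {a, e, i}  B8 = {a, b, d}
Tree: B1–B2, B1–B3, B2–B4, B2–B5, B2–B6, B2–B7, B4–B8
Every bag has size at most 3, so the width is 3 − 1 = 2 and tw(G) ≤ 2. On the other hand G contains the 3-clique {a, d, f}. A clique must lie in a single bag of any decomposition, so no decomposition can have width below 2. Combining the bounds, tw(G) = 2.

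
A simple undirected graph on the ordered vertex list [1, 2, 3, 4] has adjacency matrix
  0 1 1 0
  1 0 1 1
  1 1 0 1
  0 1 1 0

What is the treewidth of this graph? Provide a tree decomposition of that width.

Treewidth 2.
Bags: B1 = {1, 2, 3}  B2 = {2, 3, 4}
Tree: B1–B2

The largest bag has 3 vertices, giving width 2; this decomposition certifies tw(G) ≤ 2. For the lower bound, the 3 vertices {1, 2, 3} are pairwise adjacent, and any tree decomposition puts a clique entirely inside one bag — forcing width ≥ 2. The upper and lower bounds meet at 2, so that is the treewidth.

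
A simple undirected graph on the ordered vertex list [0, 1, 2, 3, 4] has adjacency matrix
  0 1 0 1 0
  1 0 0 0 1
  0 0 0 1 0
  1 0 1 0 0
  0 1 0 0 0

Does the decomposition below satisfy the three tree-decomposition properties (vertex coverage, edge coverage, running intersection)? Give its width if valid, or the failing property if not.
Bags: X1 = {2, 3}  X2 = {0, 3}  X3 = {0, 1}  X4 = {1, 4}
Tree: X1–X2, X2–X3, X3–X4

Yes; width 1.

Every vertex of G appears in some bag (union = {0, 1, 2, 3, 4}); every edge is covered by a bag; and for each vertex v the set of bags containing v is connected in the bag tree. The decomposition is therefore valid. The largest bag has 2 vertices, so the width is 1.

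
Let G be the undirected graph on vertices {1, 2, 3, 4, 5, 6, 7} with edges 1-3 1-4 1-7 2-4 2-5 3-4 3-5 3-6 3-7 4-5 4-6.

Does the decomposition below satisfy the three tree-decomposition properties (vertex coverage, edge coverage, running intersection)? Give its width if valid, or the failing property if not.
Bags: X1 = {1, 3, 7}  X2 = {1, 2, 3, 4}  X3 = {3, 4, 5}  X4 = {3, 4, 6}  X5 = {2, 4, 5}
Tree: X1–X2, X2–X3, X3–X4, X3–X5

No — bags containing vertex 2 are not connected in the tree.

A tree decomposition must satisfy three properties: every vertex lies in some bag; for every edge, both endpoints lie together in some bag; and for every vertex, the bags containing it form a connected subtree. Here bags containing vertex 2 are not connected in the tree, so the decomposition is invalid.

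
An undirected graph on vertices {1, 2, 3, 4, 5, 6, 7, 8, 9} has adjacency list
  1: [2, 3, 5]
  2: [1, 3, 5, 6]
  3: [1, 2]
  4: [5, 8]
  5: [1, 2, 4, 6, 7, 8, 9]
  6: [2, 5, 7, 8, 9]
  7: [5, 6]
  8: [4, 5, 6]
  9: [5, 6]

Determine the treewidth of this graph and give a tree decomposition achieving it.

Treewidth 2.
One optimal decomposition is:
Bags: B1 = {1, 2, 5}  B2 = {2, 5, 6}  B3 = {5, 6, 8}  B4 = {4, 5, 8}  B5 = {5, 6, 9}  B6 = {5, 6, 7}  B7 = {1, 2, 3}
Tree: B1–B2, B2–B3, B3–B4, B2–B5, B3–B6, B1–B7

Each bag holds 3 vertices, so the decomposition has width 2, which upper-bounds the treewidth. For the lower bound, the 3 vertices {1, 2, 3} are pairwise adjacent, and any tree decomposition puts a clique entirely inside one bag — forcing width ≥ 2. Combining the bounds, tw(G) = 2.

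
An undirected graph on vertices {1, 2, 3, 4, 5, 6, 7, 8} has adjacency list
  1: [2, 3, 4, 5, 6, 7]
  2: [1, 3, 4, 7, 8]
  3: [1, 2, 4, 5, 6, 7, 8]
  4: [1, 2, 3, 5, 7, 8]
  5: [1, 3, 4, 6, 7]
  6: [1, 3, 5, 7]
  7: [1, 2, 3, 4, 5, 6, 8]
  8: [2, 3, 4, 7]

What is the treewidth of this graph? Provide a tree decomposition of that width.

The largest bag has 5 vertices, giving width 4; this decomposition certifies tw(G) ≤ 4. For the lower bound, the 5 vertices {2, 3, 4, 7, 8} are pairwise adjacent, and any tree decomposition puts a clique entirely inside one bag — forcing width ≥ 4. Combining the bounds, tw(G) = 4.

Treewidth 4.
One optimal decomposition is:
Bags: B1 = {1, 3, 4, 5, 7}  B2 = {1, 3, 5, 6, 7}  B3 = {1, 2, 3, 4, 7}  B4 = {2, 3, 4, 7, 8}
Tree: B1–B2, B1–B3, B3–B4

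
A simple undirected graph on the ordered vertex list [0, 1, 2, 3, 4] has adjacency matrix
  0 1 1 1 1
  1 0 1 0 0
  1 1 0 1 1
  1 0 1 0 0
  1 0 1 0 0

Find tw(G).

A width-2 tree decomposition is:
Bags: B1 = {0, 1, 2}  B2 = {0, 2, 4}  B3 = {0, 2, 3}
Tree: B1–B2, B2–B3
Every bag has size at most 3, so the width is 3 − 1 = 2 and tw(G) ≤ 2. Conversely, {0, 1, 2} is a clique of size 3, and the vertices of any clique must share a bag in every tree decomposition; so some bag has ≥ 3 vertices and tw(G) ≥ 2. The upper and lower bounds meet at 2, so that is the treewidth.

2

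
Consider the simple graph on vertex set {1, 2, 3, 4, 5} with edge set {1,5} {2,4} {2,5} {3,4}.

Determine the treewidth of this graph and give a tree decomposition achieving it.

Each bag holds 2 vertices, so the decomposition has width 1, which upper-bounds the treewidth. Since G has at least one edge (e.g. 3–4), it is not an edgeless graph, so tw(G) ≥ 1. Combining the bounds, tw(G) = 1.

Treewidth 1.
Bags: B1 = {3, 4}  B2 = {2, 4}  B3 = {2, 5}  B4 = {1, 5}
Tree: B1–B2, B2–B3, B3–B4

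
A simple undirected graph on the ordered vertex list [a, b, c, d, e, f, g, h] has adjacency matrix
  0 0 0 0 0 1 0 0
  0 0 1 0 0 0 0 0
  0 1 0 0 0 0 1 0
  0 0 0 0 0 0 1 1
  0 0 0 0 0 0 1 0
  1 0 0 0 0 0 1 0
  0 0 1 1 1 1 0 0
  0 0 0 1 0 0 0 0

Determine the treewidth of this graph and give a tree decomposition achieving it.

Treewidth 1.
One optimal decomposition is:
Bags: B1 = {e, g}  B2 = {d, g}  B3 = {c, g}  B4 = {d, h}  B5 = {b, c}  B6 = {f, g}  B7 = {a, f}
Tree: B1–B2, B2–B3, B2–B4, B3–B5, B1–B6, B6–B7

The largest bag has 2 vertices, giving width 1; this decomposition certifies tw(G) ≤ 1. Since G has at least one edge (e.g. g–e), it is not an edgeless graph, so tw(G) ≥ 1. Combining the bounds, tw(G) = 1.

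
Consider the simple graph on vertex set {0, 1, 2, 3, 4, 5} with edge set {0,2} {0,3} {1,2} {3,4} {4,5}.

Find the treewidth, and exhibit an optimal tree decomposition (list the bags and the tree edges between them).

The largest bag has 2 vertices, giving width 1; this decomposition certifies tw(G) ≤ 1. G has an edge, so its treewidth is at least 1. Combining the bounds, tw(G) = 1.

Treewidth 1.
One such decomposition:
Bags: B1 = {4, 5}  B2 = {3, 4}  B3 = {0, 3}  B4 = {0, 2}  B5 = {1, 2}
Tree: B1–B2, B2–B3, B3–B4, B4–B5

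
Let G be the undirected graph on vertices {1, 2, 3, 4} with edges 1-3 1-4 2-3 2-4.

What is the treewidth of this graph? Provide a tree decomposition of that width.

Treewidth 2.
Bags: B1 = {1, 3, 4}  B2 = {2, 3, 4}
Tree: B1–B2

Each bag holds 3 vertices, so the decomposition has width 2, which upper-bounds the treewidth. For the lower bound, G contains the cycle 3–1–4–2–3, so G is not a forest; only forests have treewidth ≤ 1, hence tw(G) ≥ 2. Hence tw(G) = 2 exactly.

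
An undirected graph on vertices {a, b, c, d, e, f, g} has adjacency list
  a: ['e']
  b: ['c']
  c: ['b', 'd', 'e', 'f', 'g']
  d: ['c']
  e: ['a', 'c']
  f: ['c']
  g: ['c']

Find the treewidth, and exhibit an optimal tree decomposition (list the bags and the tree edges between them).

Each bag holds 2 vertices, so the decomposition has width 1, which upper-bounds the treewidth. G has an edge, so its treewidth is at least 1. Therefore the treewidth is 1.

Treewidth 1.
One such decomposition:
Bags: B1 = {c, d}  B2 = {c, e}  B3 = {a, e}  B4 = {c, f}  B5 = {c, g}  B6 = {b, c}
Tree: B1–B2, B2–B3, B2–B4, B1–B5, B4–B6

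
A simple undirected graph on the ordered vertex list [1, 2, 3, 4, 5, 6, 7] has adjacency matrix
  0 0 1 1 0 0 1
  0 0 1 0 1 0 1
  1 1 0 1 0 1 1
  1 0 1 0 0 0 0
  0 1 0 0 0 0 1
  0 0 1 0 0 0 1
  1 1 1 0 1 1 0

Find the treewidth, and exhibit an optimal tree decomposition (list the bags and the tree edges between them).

Each bag holds 3 vertices, so the decomposition has width 2, which upper-bounds the treewidth. On the other hand G contains the 3-clique {1, 3, 4}. A clique must lie in a single bag of any decomposition, so no decomposition can have width below 2. Hence tw(G) = 2 exactly.

Treewidth 2.
One such decomposition:
Bags: B1 = {1, 3, 7}  B2 = {3, 6, 7}  B3 = {2, 3, 7}  B4 = {1, 3, 4}  B5 = {2, 5, 7}
Tree: B1–B2, B2–B3, B1–B4, B3–B5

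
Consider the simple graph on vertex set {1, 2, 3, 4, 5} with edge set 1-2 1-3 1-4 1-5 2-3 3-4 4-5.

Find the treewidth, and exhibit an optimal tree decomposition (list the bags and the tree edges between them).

Treewidth 2.
One optimal decomposition is:
Bags: B1 = {1, 3, 4}  B2 = {1, 4, 5}  B3 = {1, 2, 3}
Tree: B1–B2, B1–B3

Every bag has size at most 3, so the width is 3 − 1 = 2 and tw(G) ≤ 2. For the lower bound, the 3 vertices {1, 2, 3} are pairwise adjacent, and any tree decomposition puts a clique entirely inside one bag — forcing width ≥ 2. Hence tw(G) = 2 exactly.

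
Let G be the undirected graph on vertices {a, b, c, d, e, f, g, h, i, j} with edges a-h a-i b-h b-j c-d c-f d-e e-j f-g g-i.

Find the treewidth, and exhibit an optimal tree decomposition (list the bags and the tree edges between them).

Every bag has size at most 3, so the width is 3 − 1 = 2 and tw(G) ≤ 2. The edges h–a–i–g–f–c–d–e–j–b–h form a cycle, so G is not a tree and its treewidth is at least 2. Hence tw(G) = 2 exactly.

Treewidth 2.
One such decomposition:
Bags: B1 = {a, h, i}  B2 = {g, h, i}  B3 = {f, g, h}  B4 = {c, f, h}  B5 = {c, d, h}  B6 = {d, e, h}  B7 = {e, h, j}  B8 = {b, h, j}
Tree: B1–B2, B2–B3, B3–B4, B4–B5, B5–B6, B6–B7, B7–B8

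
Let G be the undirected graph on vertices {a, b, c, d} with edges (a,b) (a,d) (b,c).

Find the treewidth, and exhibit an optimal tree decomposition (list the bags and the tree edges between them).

Treewidth 1.
One such decomposition:
Bags: B1 = {b, c}  B2 = {a, b}  B3 = {a, d}
Tree: B1–B2, B2–B3

The largest bag has 2 vertices, giving width 1; this decomposition certifies tw(G) ≤ 1. G has an edge, so its treewidth is at least 1. Combining the bounds, tw(G) = 1.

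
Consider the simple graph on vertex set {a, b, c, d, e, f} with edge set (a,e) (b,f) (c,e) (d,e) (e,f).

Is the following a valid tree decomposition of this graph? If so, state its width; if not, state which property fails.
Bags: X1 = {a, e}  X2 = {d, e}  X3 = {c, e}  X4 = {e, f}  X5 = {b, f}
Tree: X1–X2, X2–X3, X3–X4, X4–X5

Yes; width 1.

Vertex coverage: the bags together contain {a, b, c, d, e, f}, the full vertex set. Edge coverage: each edge of G has both endpoints in at least one bag. Running intersection: for every vertex, the bags containing it form a connected subtree. All three properties hold, so this is a valid tree decomposition of width max|bag| − 1 = 1, and hence tw(G) ≤ 1.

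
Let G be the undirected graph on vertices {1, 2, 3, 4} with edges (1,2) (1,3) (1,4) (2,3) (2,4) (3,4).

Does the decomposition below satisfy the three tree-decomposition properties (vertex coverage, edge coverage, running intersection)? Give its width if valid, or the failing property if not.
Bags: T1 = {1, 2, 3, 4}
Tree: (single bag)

Every vertex of G appears in some bag (union = {1, 2, 3, 4}); every edge is covered by a bag; and for each vertex v the set of bags containing v is connected in the bag tree. The decomposition is therefore valid. The largest bag has 4 vertices, so the width is 3.

Yes; width 3.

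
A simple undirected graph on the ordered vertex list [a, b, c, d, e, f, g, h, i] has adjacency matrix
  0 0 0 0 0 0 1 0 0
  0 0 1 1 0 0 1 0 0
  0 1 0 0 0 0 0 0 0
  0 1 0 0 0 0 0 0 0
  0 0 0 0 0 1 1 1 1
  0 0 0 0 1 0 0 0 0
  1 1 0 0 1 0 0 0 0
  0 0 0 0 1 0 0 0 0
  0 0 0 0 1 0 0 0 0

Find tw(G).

A width-1 tree decomposition is:
Bags: B1 = {a, g}  B2 = {b, g}  B3 = {b, c}  B4 = {e, g}  B5 = {e, f}  B6 = {e, i}  B7 = {b, d}  B8 = {e, h}
Tree: B1–B2, B2–B3, B1–B4, B4–B5, B5–B6, B3–B7, B4–B8
The largest bag has 2 vertices, giving width 1; this decomposition certifies tw(G) ≤ 1. Any graph with an edge has treewidth ≥ 1, and G has the edge g–a. Hence tw(G) = 1 exactly.

1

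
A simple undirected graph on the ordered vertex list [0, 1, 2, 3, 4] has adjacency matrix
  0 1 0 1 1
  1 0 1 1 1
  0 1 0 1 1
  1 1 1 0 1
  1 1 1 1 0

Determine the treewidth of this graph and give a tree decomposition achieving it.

Each bag holds 4 vertices, so the decomposition has width 3, which upper-bounds the treewidth. Conversely, {0, 1, 3, 4} is a clique of size 4, and the vertices of any clique must share a bag in every tree decomposition; so some bag has ≥ 4 vertices and tw(G) ≥ 3. The upper and lower bounds meet at 3, so that is the treewidth.

Treewidth 3.
Bags: B1 = {1, 2, 3, 4}  B2 = {0, 1, 3, 4}
Tree: B1–B2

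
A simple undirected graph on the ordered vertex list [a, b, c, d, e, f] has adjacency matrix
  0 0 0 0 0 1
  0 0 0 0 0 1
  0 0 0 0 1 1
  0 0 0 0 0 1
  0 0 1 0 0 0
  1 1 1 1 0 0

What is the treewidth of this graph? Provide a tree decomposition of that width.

Treewidth 1.
Bags: B1 = {c, f}  B2 = {d, f}  B3 = {a, f}  B4 = {c, e}  B5 = {b, f}
Tree: B1–B2, B2–B3, B1–B4, B3–B5

The largest bag has 2 vertices, giving width 1; this decomposition certifies tw(G) ≤ 1. G has an edge, so its treewidth is at least 1. Therefore the treewidth is 1.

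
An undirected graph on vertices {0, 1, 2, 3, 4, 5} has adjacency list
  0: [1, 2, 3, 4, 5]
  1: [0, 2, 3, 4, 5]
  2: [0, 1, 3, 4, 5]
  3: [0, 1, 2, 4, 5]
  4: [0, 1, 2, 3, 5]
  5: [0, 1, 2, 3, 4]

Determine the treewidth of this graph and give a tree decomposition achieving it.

A single bag containing all 6 vertices is trivially a valid decomposition of width 5. On the other hand G contains the 6-clique {0, 1, 2, 3, 4, 5}. A clique must lie in a single bag of any decomposition, so no decomposition can have width below 5. The upper and lower bounds meet at 5, so that is the treewidth.

Treewidth 5.
Bags: B1 = {0, 1, 2, 3, 4, 5}
Tree: (single bag)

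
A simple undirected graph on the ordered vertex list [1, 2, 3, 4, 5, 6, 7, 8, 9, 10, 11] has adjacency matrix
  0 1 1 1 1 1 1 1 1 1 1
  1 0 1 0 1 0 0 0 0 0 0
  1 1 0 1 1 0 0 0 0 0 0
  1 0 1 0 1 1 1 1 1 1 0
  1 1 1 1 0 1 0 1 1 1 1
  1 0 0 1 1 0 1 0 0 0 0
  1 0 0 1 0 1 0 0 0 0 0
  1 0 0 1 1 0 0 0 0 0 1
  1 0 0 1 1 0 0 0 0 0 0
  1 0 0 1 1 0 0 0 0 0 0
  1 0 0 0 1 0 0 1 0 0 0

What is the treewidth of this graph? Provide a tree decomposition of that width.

Each bag holds 4 vertices, so the decomposition has width 3, which upper-bounds the treewidth. Conversely, {1, 2, 3, 5} is a clique of size 4, and the vertices of any clique must share a bag in every tree decomposition; so some bag has ≥ 4 vertices and tw(G) ≥ 3. The upper and lower bounds meet at 3, so that is the treewidth.

Treewidth 3.
One optimal decomposition is:
Bags: B1 = {1, 4, 5, 6}  B2 = {1, 4, 5, 8}  B3 = {1, 5, 8, 11}  B4 = {1, 3, 4, 5}  B5 = {1, 4, 6, 7}  B6 = {1, 4, 5, 10}  B7 = {1, 2, 3, 5}  B8 = {1, 4, 5, 9}
Tree: B1–B2, B2–B3, B2–B4, B1–B5, B4–B6, B4–B7, B6–B8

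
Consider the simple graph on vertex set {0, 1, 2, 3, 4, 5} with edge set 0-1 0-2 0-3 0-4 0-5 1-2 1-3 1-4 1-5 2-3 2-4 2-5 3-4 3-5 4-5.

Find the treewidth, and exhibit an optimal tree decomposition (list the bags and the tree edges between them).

With just one bag of size 6, the width is 6 − 1 = 5, so tw(G) ≤ 5. For the lower bound, the 6 vertices {0, 1, 2, 3, 4, 5} are pairwise adjacent, and any tree decomposition puts a clique entirely inside one bag — forcing width ≥ 5. Therefore the treewidth is 5.

Treewidth 5.
One optimal decomposition is:
Bags: B1 = {0, 1, 2, 3, 4, 5}
Tree: (single bag)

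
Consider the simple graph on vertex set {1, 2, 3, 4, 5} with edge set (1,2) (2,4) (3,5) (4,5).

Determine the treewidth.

1

A width-1 tree decomposition is:
Bags: B1 = {1, 2}  B2 = {2, 4}  B3 = {4, 5}  B4 = {3, 5}
Tree: B1–B2, B2–B3, B3–B4
Each bag holds 2 vertices, so the decomposition has width 1, which upper-bounds the treewidth. Any graph with an edge has treewidth ≥ 1, and G has the edge 1–2. The upper and lower bounds meet at 1, so that is the treewidth.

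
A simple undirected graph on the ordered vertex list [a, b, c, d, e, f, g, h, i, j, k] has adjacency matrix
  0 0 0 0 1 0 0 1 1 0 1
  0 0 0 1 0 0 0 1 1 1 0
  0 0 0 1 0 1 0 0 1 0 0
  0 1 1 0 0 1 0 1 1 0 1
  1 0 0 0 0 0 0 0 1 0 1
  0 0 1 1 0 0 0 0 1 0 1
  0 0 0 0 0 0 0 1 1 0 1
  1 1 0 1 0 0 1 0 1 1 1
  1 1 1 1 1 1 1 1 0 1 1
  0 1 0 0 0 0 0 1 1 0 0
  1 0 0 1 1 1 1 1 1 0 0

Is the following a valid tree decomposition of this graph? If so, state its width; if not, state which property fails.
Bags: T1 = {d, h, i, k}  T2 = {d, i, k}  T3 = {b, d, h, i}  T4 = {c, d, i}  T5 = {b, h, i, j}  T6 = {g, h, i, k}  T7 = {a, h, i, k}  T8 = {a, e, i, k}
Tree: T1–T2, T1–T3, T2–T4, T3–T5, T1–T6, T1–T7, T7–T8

No — vertex f appears in no bag.

A tree decomposition must satisfy three properties: every vertex lies in some bag; for every edge, both endpoints lie together in some bag; and for every vertex, the bags containing it form a connected subtree. Here vertex f appears in no bag, so the decomposition is invalid.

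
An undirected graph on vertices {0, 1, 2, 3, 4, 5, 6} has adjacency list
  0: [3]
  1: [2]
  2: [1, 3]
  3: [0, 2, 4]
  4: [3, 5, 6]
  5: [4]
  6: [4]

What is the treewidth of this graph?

A width-1 tree decomposition is:
Bags: B1 = {2, 3}  B2 = {3, 4}  B3 = {0, 3}  B4 = {4, 5}  B5 = {4, 6}  B6 = {1, 2}
Tree: B1–B2, B1–B3, B2–B4, B4–B5, B1–B6
The largest bag has 2 vertices, giving width 1; this decomposition certifies tw(G) ≤ 1. Any graph with an edge has treewidth ≥ 1, and G has the edge 3–2. Combining the bounds, tw(G) = 1.

1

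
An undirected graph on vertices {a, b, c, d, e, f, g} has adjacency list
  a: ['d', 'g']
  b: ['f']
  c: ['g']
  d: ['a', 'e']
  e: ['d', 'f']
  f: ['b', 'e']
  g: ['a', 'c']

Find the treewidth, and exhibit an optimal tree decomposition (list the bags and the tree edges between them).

Each bag holds 2 vertices, so the decomposition has width 1, which upper-bounds the treewidth. G has an edge, so its treewidth is at least 1. Hence tw(G) = 1 exactly.

Treewidth 1.
One optimal decomposition is:
Bags: B1 = {c, g}  B2 = {a, g}  B3 = {a, d}  B4 = {d, e}  B5 = {e, f}  B6 = {b, f}
Tree: B1–B2, B2–B3, B3–B4, B4–B5, B5–B6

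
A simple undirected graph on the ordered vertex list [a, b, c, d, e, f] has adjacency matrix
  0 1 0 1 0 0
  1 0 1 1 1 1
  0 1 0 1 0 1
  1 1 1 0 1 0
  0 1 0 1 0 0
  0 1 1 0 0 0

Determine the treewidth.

2

A width-2 tree decomposition is:
Bags: B1 = {b, c, f}  B2 = {b, c, d}  B3 = {a, b, d}  B4 = {b, d, e}
Tree: B1–B2, B2–B3, B3–B4
Each bag holds 3 vertices, so the decomposition has width 2, which upper-bounds the treewidth. Conversely, {b, d, e} is a clique of size 3, and the vertices of any clique must share a bag in every tree decomposition; so some bag has ≥ 3 vertices and tw(G) ≥ 2. Combining the bounds, tw(G) = 2.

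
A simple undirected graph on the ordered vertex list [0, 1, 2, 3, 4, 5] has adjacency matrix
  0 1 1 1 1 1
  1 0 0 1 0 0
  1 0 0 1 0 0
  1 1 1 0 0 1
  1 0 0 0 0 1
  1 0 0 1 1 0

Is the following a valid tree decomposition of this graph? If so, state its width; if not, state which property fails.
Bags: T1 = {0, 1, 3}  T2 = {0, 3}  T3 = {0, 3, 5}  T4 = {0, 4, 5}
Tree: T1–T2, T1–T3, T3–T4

A tree decomposition must satisfy three properties: every vertex lies in some bag; for every edge, both endpoints lie together in some bag; and for every vertex, the bags containing it form a connected subtree. Here vertex 2 appears in no bag, so the decomposition is invalid.

No — vertex 2 appears in no bag.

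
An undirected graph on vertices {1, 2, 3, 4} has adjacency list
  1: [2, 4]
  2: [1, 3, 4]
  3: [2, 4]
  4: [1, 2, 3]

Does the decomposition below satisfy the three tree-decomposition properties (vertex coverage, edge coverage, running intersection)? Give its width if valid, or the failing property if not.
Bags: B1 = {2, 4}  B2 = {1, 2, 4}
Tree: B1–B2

A tree decomposition must satisfy three properties: every vertex lies in some bag; for every edge, both endpoints lie together in some bag; and for every vertex, the bags containing it form a connected subtree. Here vertex 3 appears in no bag, so the decomposition is invalid.

No — vertex 3 appears in no bag.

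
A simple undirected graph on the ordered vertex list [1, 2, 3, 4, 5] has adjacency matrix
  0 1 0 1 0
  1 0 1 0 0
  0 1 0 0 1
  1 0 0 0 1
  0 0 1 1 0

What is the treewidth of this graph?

A width-2 tree decomposition is:
Bags: B1 = {2, 3, 5}  B2 = {1, 2, 5}  B3 = {1, 4, 5}
Tree: B1–B2, B2–B3
Each bag holds 3 vertices, so the decomposition has width 2, which upper-bounds the treewidth. For the lower bound, G contains the cycle 5–3–2–1–4–5, so G is not a forest; only forests have treewidth ≤ 1, hence tw(G) ≥ 2. Hence tw(G) = 2 exactly.

2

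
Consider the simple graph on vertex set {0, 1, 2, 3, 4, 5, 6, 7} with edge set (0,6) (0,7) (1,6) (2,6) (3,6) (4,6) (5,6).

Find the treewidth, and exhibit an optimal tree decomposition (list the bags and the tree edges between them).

Treewidth 1.
Bags: B1 = {2, 6}  B2 = {0, 6}  B3 = {4, 6}  B4 = {5, 6}  B5 = {1, 6}  B6 = {0, 7}  B7 = {3, 6}
Tree: B1–B2, B1–B3, B2–B4, B1–B5, B2–B6, B2–B7

Each bag holds 2 vertices, so the decomposition has width 1, which upper-bounds the treewidth. Any graph with an edge has treewidth ≥ 1, and G has the edge 2–6. Combining the bounds, tw(G) = 1.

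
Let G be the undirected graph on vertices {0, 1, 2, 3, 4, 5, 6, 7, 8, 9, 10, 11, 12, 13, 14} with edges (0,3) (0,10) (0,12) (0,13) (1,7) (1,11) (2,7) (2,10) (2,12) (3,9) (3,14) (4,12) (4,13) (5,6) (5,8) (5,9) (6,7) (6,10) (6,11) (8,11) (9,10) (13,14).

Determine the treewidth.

3

A width-3 tree decomposition is:
Bags: B1 = {3, 4, 13, 14}  B2 = {0, 3, 4, 13}  B3 = {0, 3, 4, 12}  B4 = {0, 3, 9, 12}  B5 = {0, 9, 10, 12}  B6 = {2, 9, 10, 12}  B7 = {2, 5, 9, 10}  B8 = {2, 5, 6, 10}  B9 = {2, 5, 6, 7}  B10 = {5, 6, 7, 8}  B11 = {6, 7, 8, 11}  B12 = {1, 7, 8, 11}
Tree: B1–B2, B2–B3, B3–B4, B4–B5, B5–B6, B6–B7, B7–B8, B8–B9, B9–B10, B10–B11, B11–B12
The largest bag has 4 vertices, giving width 3; this decomposition certifies tw(G) ≤ 3. For the lower bound: the 4 vertex sets {4,13,14}, {3}, {0}, {2,9,10,12} are disjoint, each induces a connected subgraph, and every pair is joined by at least one edge of G. Contracting each set to a single vertex therefore yields K_{4} as a minor, and since treewidth is minor-monotone, tw(G) ≥ tw(K_{4}) = 3. Combining the bounds, tw(G) = 3.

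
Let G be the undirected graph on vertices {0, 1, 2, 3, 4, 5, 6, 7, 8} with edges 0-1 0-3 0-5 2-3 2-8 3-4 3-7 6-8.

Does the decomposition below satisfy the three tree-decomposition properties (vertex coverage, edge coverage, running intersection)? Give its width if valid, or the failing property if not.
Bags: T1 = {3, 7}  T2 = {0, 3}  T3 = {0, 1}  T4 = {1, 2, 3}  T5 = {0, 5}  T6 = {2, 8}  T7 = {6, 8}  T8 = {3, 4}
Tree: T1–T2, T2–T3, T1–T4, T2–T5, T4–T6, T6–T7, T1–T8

No — bags containing vertex 1 are not connected in the tree.

A tree decomposition must satisfy three properties: every vertex lies in some bag; for every edge, both endpoints lie together in some bag; and for every vertex, the bags containing it form a connected subtree. Here bags containing vertex 1 are not connected in the tree, so the decomposition is invalid.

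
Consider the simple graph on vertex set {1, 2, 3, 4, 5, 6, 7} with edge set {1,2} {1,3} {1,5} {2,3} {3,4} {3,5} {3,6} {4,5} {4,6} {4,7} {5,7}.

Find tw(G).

A width-2 tree decomposition is:
Bags: B1 = {3, 4, 6}  B2 = {3, 4, 5}  B3 = {1, 3, 5}  B4 = {1, 2, 3}  B5 = {4, 5, 7}
Tree: B1–B2, B2–B3, B3–B4, B2–B5
Each bag holds 3 vertices, so the decomposition has width 2, which upper-bounds the treewidth. For the lower bound, the 3 vertices {1, 2, 3} are pairwise adjacent, and any tree decomposition puts a clique entirely inside one bag — forcing width ≥ 2. Combining the bounds, tw(G) = 2.

2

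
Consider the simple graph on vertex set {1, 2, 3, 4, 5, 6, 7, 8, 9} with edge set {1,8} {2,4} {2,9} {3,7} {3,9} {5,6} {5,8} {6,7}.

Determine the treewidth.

1

A width-1 tree decomposition is:
Bags: B1 = {1, 8}  B2 = {5, 8}  B3 = {5, 6}  B4 = {6, 7}  B5 = {3, 7}  B6 = {3, 9}  B7 = {2, 9}  B8 = {2, 4}
Tree: B1–B2, B2–B3, B3–B4, B4–B5, B5–B6, B6–B7, B7–B8
Each bag holds 2 vertices, so the decomposition has width 1, which upper-bounds the treewidth. G has an edge, so its treewidth is at least 1. The upper and lower bounds meet at 1, so that is the treewidth.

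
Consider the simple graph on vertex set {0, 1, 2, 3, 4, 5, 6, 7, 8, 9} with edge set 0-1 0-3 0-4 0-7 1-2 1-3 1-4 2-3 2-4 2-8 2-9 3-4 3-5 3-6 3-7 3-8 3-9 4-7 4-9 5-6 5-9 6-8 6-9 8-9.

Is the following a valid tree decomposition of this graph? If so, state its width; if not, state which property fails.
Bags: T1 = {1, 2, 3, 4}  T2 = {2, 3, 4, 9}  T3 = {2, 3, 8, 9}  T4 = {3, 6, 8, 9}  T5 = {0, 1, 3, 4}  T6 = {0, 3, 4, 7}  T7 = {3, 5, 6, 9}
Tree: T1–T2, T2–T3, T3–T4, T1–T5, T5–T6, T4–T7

Yes; width 3.

Checking the three conditions: (i) the bags cover all of {0, 1, 2, 3, 4, 5, 6, 7, 8, 9}; (ii) for each edge, some bag contains both endpoints; (iii) the bags containing any fixed vertex form a subtree. All hold, so the decomposition is valid with width 4 − 1 = 3.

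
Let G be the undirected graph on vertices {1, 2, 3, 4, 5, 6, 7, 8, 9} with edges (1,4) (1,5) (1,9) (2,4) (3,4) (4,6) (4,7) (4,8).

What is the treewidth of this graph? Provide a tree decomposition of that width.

Every bag has size at most 2, so the width is 2 − 1 = 1 and tw(G) ≤ 1. Since G has at least one edge (e.g. 1–4), it is not an edgeless graph, so tw(G) ≥ 1. Therefore the treewidth is 1.

Treewidth 1.
One optimal decomposition is:
Bags: B1 = {1, 4}  B2 = {4, 8}  B3 = {4, 6}  B4 = {1, 5}  B5 = {2, 4}  B6 = {4, 7}  B7 = {3, 4}  B8 = {1, 9}
Tree: B1–B2, B2–B3, B1–B4, B3–B5, B2–B6, B5–B7, B4–B8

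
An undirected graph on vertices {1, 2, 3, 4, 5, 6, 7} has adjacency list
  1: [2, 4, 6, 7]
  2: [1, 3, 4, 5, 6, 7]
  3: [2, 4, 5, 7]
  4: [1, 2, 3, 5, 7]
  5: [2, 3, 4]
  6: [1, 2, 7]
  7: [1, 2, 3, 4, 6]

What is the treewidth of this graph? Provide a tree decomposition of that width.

Treewidth 3.
Bags: B1 = {2, 3, 4, 7}  B2 = {2, 3, 4, 5}  B3 = {1, 2, 4, 7}  B4 = {1, 2, 6, 7}
Tree: B1–B2, B1–B3, B3–B4

The largest bag has 4 vertices, giving width 3; this decomposition certifies tw(G) ≤ 3. Conversely, {1, 2, 4, 7} is a clique of size 4, and the vertices of any clique must share a bag in every tree decomposition; so some bag has ≥ 4 vertices and tw(G) ≥ 3. Hence tw(G) = 3 exactly.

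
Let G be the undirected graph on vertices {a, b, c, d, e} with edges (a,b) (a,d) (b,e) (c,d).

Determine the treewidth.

1

A width-1 tree decomposition is:
Bags: B1 = {c, d}  B2 = {a, d}  B3 = {a, b}  B4 = {b, e}
Tree: B1–B2, B2–B3, B3–B4
Each bag holds 2 vertices, so the decomposition has width 1, which upper-bounds the treewidth. Any graph with an edge has treewidth ≥ 1, and G has the edge c–d. Combining the bounds, tw(G) = 1.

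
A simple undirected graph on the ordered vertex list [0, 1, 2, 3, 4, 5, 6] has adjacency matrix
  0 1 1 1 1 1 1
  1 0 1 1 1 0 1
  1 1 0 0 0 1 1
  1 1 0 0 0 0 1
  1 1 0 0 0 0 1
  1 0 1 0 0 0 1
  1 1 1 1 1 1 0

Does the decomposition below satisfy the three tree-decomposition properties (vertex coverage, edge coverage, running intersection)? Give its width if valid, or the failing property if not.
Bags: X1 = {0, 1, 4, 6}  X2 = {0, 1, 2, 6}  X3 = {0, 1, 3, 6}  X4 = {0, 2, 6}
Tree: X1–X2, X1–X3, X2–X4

No — vertex 5 appears in no bag.

A tree decomposition must satisfy three properties: every vertex lies in some bag; for every edge, both endpoints lie together in some bag; and for every vertex, the bags containing it form a connected subtree. Here vertex 5 appears in no bag, so the decomposition is invalid.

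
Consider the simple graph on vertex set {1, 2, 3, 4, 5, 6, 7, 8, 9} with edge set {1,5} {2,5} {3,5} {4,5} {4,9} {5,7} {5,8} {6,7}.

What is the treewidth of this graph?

A width-1 tree decomposition is:
Bags: B1 = {3, 5}  B2 = {4, 5}  B3 = {5, 8}  B4 = {5, 7}  B5 = {6, 7}  B6 = {1, 5}  B7 = {2, 5}  B8 = {4, 9}
Tree: B1–B2, B2–B3, B2–B4, B4–B5, B4–B6, B6–B7, B2–B8
The largest bag has 2 vertices, giving width 1; this decomposition certifies tw(G) ≤ 1. Since G has at least one edge (e.g. 5–3), it is not an edgeless graph, so tw(G) ≥ 1. The upper and lower bounds meet at 1, so that is the treewidth.

1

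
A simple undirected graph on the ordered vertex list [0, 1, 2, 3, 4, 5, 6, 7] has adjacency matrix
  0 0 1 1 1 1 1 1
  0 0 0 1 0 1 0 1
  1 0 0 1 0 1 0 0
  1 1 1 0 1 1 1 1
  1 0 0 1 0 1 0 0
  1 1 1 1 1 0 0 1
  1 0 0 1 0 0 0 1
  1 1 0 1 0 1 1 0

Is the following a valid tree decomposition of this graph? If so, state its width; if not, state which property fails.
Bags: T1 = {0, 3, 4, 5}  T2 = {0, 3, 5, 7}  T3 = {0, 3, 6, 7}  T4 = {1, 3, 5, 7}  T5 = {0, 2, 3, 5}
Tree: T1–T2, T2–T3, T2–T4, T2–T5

Yes; width 3.

Every vertex of G appears in some bag (union = {0, 1, 2, 3, 4, 5, 6, 7}); every edge is covered by a bag; and for each vertex v the set of bags containing v is connected in the bag tree. The decomposition is therefore valid. The largest bag has 4 vertices, so the width is 3.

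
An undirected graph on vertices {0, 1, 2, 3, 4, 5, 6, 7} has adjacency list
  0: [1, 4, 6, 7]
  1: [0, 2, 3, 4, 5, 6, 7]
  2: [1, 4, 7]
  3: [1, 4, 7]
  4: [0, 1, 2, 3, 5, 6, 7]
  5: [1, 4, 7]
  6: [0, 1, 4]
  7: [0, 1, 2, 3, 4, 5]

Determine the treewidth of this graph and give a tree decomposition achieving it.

Treewidth 3.
One optimal decomposition is:
Bags: B1 = {0, 1, 4, 6}  B2 = {0, 1, 4, 7}  B3 = {1, 2, 4, 7}  B4 = {1, 4, 5, 7}  B5 = {1, 3, 4, 7}
Tree: B1–B2, B2–B3, B2–B4, B3–B5

The largest bag has 4 vertices, giving width 3; this decomposition certifies tw(G) ≤ 3. On the other hand G contains the 4-clique {0, 1, 4, 6}. A clique must lie in a single bag of any decomposition, so no decomposition can have width below 3. The upper and lower bounds meet at 3, so that is the treewidth.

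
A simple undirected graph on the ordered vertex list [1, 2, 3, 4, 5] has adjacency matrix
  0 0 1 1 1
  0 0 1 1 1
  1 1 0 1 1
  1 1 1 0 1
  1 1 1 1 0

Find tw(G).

3

A width-3 tree decomposition is:
Bags: B1 = {1, 3, 4, 5}  B2 = {2, 3, 4, 5}
Tree: B1–B2
Each bag holds 4 vertices, so the decomposition has width 3, which upper-bounds the treewidth. For the lower bound, the 4 vertices {1, 3, 4, 5} are pairwise adjacent, and any tree decomposition puts a clique entirely inside one bag — forcing width ≥ 3. Therefore the treewidth is 3.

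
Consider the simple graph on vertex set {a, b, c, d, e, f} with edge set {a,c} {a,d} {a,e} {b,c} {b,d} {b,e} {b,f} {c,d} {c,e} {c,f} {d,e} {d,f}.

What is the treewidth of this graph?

A width-3 tree decomposition is:
Bags: B1 = {b, c, d, e}  B2 = {a, c, d, e}  B3 = {b, c, d, f}
Tree: B1–B2, B1–B3
The largest bag has 4 vertices, giving width 3; this decomposition certifies tw(G) ≤ 3. On the other hand G contains the 4-clique {a, c, d, e}. A clique must lie in a single bag of any decomposition, so no decomposition can have width below 3. Therefore the treewidth is 3.

3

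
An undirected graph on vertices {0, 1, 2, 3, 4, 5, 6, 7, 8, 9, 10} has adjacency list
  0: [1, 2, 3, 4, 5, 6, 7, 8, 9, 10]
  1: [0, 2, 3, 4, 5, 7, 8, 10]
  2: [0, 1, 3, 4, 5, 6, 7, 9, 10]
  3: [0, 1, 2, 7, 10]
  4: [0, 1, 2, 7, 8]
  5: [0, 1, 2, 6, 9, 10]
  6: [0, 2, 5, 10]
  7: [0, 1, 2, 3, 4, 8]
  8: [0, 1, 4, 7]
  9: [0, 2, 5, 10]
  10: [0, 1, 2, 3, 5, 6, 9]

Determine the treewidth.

A width-4 tree decomposition is:
Bags: B1 = {0, 1, 2, 3, 10}  B2 = {0, 1, 2, 5, 10}  B3 = {0, 1, 2, 3, 7}  B4 = {0, 2, 5, 6, 10}  B5 = {0, 1, 2, 4, 7}  B6 = {0, 2, 5, 9, 10}  B7 = {0, 1, 4, 7, 8}
Tree: B1–B2, B1–B3, B2–B4, B3–B5, B2–B6, B5–B7
Each bag holds 5 vertices, so the decomposition has width 4, which upper-bounds the treewidth. For the lower bound, the 5 vertices {0, 1, 4, 7, 8} are pairwise adjacent, and any tree decomposition puts a clique entirely inside one bag — forcing width ≥ 4. The upper and lower bounds meet at 4, so that is the treewidth.

4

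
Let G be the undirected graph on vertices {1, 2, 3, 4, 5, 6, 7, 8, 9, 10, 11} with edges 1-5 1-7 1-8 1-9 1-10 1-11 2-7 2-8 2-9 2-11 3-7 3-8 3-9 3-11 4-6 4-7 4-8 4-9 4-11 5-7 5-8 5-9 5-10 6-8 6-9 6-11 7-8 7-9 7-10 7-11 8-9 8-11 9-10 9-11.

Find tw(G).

A width-4 tree decomposition is:
Bags: B1 = {2, 7, 8, 9, 11}  B2 = {4, 7, 8, 9, 11}  B3 = {1, 7, 8, 9, 11}  B4 = {3, 7, 8, 9, 11}  B5 = {1, 5, 7, 8, 9}  B6 = {1, 5, 7, 9, 10}  B7 = {4, 6, 8, 9, 11}
Tree: B1–B2, B1–B3, B3–B4, B3–B5, B5–B6, B2–B7
The largest bag has 5 vertices, giving width 4; this decomposition certifies tw(G) ≤ 4. On the other hand G contains the 5-clique {4, 6, 8, 9, 11}. A clique must lie in a single bag of any decomposition, so no decomposition can have width below 4. The upper and lower bounds meet at 4, so that is the treewidth.

4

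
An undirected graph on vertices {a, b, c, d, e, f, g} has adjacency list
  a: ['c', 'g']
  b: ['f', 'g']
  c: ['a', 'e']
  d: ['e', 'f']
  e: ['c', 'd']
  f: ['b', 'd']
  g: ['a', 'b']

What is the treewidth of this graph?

2

A width-2 tree decomposition is:
Bags: B1 = {b, f, g}  B2 = {d, f, g}  B3 = {d, e, g}  B4 = {c, e, g}  B5 = {a, c, g}
Tree: B1–B2, B2–B3, B3–B4, B4–B5
Each bag holds 3 vertices, so the decomposition has width 2, which upper-bounds the treewidth. Since g–b–f–d–e–c–a–g is a cycle in G, G is not acyclic. Forests are exactly the graphs of treewidth ≤ 1, so tw(G) ≥ 2. The upper and lower bounds meet at 2, so that is the treewidth.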